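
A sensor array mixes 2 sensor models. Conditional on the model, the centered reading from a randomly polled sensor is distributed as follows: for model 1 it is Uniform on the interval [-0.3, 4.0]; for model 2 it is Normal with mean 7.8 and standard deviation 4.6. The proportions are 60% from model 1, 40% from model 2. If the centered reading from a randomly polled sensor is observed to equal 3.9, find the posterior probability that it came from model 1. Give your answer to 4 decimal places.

Likelihoods f(3.9 | ·): 1: 0.232558; 2: 0.0605431.
Posterior ∝ prior × likelihood. Numerator for 1: 0.6·0.232558 = 0.139535.
Normalizing constant: 0.6·0.232558 + 0.4·0.0605431 = 0.163752.
P(1 | observation) = 0.139535 / 0.163752 = 0.85211.

0.8521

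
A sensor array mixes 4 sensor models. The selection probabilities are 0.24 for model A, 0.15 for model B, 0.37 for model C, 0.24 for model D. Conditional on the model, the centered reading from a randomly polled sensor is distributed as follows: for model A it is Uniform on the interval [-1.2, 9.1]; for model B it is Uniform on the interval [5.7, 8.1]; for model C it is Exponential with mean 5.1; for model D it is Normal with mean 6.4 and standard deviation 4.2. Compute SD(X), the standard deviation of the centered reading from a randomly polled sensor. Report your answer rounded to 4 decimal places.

4.1432

Per component, A: μ=3.95, E[X²]=24.4433; B: μ=6.9, E[X²]=48.09; C: μ=5.1, E[X²]=52.02; D: μ=6.4, E[X²]=58.6.
E[X] = 0.24·3.95 + 0.15·6.9 + 0.37·5.1 + 0.24·6.4 = 5.406.
E[X²] = 0.24·24.4433 + 0.15·48.09 + 0.37·52.02 + 0.24·58.6 = 46.3913.
Var(X) = E[X²] − (E[X])² = 46.3913 − 29.2248 = 17.1665.
SD(X) = √17.1665 = 4.14324.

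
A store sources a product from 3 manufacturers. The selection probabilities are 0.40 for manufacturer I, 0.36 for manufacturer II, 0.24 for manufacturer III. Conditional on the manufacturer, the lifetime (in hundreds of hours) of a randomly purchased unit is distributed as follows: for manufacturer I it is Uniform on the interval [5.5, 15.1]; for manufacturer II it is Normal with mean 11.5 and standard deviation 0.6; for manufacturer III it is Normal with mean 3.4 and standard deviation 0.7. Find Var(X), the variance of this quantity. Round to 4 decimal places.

Per component, I: μ=10.3, E[X²]=113.77; II: μ=11.5, E[X²]=132.61; III: μ=3.4, E[X²]=12.05.
E[X] = 0.4·10.3 + 0.36·11.5 + 0.24·3.4 = 9.076.
E[X²] = 0.4·113.77 + 0.36·132.61 + 0.24·12.05 = 96.1396.
Var(X) = E[X²] − (E[X])² = 96.1396 − 82.3738 = 13.7658.

13.7658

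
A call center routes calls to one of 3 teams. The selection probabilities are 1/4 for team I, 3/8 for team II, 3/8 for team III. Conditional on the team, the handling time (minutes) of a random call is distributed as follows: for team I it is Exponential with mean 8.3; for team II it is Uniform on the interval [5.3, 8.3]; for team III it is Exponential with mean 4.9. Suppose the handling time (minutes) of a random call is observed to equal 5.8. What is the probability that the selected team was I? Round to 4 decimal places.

0.0916

Likelihoods f(5.8 | ·): I: 0.0599017; II: 0.333333; III: 0.06248.
Posterior ∝ prior × likelihood. Numerator for I: 0.25·0.0599017 = 0.0149754.
Normalizing constant: 0.25·0.0599017 + 0.375·0.333333 + 0.375·0.06248 = 0.163405.
P(I | observation) = 0.0149754 / 0.163405 = 0.0916458.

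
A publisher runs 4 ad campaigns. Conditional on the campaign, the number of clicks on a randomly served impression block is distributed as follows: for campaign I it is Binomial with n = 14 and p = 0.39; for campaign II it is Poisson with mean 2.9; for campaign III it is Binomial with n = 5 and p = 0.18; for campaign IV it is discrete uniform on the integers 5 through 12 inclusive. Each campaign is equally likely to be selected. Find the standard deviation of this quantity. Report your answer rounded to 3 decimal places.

3.341

Per component, I: μ=5.46, E[X²]=33.1422; II: μ=2.9, E[X²]=11.31; III: μ=0.9, E[X²]=1.548; IV: μ=8.5, E[X²]=77.5.
E[X] = 0.25·5.46 + 0.25·2.9 + 0.25·0.9 + 0.25·8.5 = 4.44.
E[X²] = 0.25·33.1422 + 0.25·11.31 + 0.25·1.548 + 0.25·77.5 = 30.875.
Var(X) = E[X²] − (E[X])² = 30.875 − 19.7136 = 11.1615.
SD(X) = √11.1615 = 3.34088.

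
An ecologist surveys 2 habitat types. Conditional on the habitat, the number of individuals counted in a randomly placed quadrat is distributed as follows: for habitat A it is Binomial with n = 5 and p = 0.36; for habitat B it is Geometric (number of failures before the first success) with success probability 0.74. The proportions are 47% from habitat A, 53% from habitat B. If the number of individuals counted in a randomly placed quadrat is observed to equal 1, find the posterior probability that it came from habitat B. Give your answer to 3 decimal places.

0.418

Likelihoods P(X=1 | ·): A: 0.30199; B: 0.1924.
Posterior ∝ prior × likelihood. Numerator for B: 0.53·0.1924 = 0.101972.
Normalizing constant: 0.47·0.30199 + 0.53·0.1924 = 0.243907.
P(B | observation) = 0.101972 / 0.243907 = 0.418077.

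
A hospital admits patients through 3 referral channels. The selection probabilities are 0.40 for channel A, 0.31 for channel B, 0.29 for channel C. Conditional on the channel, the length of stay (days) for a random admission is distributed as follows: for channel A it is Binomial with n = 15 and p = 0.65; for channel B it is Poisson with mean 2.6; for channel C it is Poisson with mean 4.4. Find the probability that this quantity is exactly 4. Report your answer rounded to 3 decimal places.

Conditional on each channel, P(X = 4): A: 0.00235253; B: 0.141422; C: 0.191736.
By total probability, P(X = 4) = 0.4·0.00235253 + 0.31·0.141422 + 0.29·0.191736 = 0.100385.

0.100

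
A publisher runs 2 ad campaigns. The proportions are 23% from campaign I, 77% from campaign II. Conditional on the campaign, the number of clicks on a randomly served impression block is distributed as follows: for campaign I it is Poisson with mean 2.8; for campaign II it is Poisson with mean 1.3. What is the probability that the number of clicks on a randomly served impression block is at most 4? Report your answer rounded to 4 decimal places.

0.9568

Conditional on each campaign, P(X ≤ 4): I: 0.847676; II: 0.989337.
By total probability, P(X ≤ 4) = 0.23·0.847676 + 0.77·0.989337 = 0.956755.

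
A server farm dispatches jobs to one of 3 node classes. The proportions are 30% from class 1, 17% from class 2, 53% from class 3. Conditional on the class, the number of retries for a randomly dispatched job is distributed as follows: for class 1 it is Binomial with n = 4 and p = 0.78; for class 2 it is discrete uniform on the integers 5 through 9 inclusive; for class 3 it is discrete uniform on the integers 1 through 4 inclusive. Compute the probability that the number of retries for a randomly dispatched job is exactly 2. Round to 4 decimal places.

0.1855

Conditional on each class, P(X = 2): 1: 0.176679; 2: 0; 3: 0.25.
By total probability, P(X = 2) = 0.3·0.176679 + 0.17·0 + 0.53·0.25 = 0.185504.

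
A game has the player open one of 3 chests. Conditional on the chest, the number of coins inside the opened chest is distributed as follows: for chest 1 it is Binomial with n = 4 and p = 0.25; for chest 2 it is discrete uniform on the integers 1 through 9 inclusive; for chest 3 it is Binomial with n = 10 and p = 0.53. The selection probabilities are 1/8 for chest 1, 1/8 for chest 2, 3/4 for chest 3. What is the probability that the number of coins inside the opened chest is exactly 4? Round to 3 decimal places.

0.148

Conditional on each chest, P(X = 4): 1: 0.00390625; 2: 0.111111; 3: 0.178612.
By total probability, P(X = 4) = 0.125·0.00390625 + 0.125·0.111111 + 0.75·0.178612 = 0.148336.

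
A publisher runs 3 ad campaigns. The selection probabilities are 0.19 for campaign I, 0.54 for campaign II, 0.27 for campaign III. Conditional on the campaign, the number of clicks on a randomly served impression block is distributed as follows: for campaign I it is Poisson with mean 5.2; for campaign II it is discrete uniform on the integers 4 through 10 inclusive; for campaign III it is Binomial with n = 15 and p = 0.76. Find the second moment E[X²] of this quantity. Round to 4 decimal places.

70.5735

For each component E[X²] = Var + (mean)², giving I: 32.24; II: 53; III: 132.696.
Overall E[X²] = 0.19·32.24 + 0.54·53 + 0.27·132.696 = 70.5735.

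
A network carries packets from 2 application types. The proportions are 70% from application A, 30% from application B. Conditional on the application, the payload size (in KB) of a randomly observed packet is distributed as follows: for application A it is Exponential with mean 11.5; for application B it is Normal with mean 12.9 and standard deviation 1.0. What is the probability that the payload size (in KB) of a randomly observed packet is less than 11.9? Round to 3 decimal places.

0.499

Conditional on each application, P(X < 11.9): A: 0.644696; B: 0.158655.
By total probability, P(X < 11.9) = 0.7·0.644696 + 0.3·0.158655 = 0.498884.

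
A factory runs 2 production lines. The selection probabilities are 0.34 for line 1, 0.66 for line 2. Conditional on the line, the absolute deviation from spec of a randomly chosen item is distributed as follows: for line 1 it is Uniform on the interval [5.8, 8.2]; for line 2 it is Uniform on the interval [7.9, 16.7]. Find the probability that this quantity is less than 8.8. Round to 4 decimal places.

Conditional on each line, P(X < 8.8): 1: 1; 2: 0.102273.
By total probability, P(X < 8.8) = 0.34·1 + 0.66·0.102273 = 0.4075.

0.4075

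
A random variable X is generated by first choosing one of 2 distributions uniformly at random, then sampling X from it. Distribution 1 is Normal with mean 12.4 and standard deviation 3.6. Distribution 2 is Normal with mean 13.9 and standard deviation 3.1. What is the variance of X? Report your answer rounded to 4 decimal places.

11.8475

Per component, 1: μ=12.4, E[X²]=166.72; 2: μ=13.9, E[X²]=202.82.
E[X] = 0.5·12.4 + 0.5·13.9 = 13.15.
E[X²] = 0.5·166.72 + 0.5·202.82 = 184.77.
Var(X) = E[X²] − (E[X])² = 184.77 − 172.923 = 11.8475.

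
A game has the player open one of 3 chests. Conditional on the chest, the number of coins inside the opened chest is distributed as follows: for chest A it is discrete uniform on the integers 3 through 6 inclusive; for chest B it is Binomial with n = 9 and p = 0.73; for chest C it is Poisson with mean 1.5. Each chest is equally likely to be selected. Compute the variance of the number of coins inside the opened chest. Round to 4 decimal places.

Per component, A: μ=4.5, E[X²]=21.5; B: μ=6.57, E[X²]=44.9388; C: μ=1.5, E[X²]=3.75.
E[X] = 0.333333·4.5 + 0.333333·6.57 + 0.333333·1.5 = 4.19.
E[X²] = 0.333333·21.5 + 0.333333·44.9388 + 0.333333·3.75 = 23.3963.
Var(X) = E[X²] − (E[X])² = 23.3963 − 17.5561 = 5.84017.

5.8402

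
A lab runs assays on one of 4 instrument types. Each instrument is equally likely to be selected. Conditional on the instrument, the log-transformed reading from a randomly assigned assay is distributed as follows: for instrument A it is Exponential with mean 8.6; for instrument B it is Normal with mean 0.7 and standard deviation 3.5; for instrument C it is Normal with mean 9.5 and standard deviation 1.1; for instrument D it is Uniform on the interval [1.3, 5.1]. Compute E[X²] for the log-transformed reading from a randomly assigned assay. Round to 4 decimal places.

65.8908

For each component E[X²] = Var + (mean)², giving A: 147.92; B: 12.74; C: 91.46; D: 11.4433.
Overall E[X²] = 0.25·147.92 + 0.25·12.74 + 0.25·91.46 + 0.25·11.4433 = 65.8908.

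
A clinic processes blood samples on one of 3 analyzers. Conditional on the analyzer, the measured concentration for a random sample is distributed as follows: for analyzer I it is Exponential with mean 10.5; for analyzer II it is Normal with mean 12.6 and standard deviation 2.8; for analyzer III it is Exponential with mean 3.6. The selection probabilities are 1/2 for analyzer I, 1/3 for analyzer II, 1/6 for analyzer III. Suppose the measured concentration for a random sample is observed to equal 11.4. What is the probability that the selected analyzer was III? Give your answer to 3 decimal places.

Likelihoods f(11.4 | ·): I: 0.0321581; II: 0.129977; III: 0.0117066.
Posterior ∝ prior × likelihood. Numerator for III: 0.166667·0.0117066 = 0.0019511.
Normalizing constant: 0.5·0.0321581 + 0.333333·0.129977 + 0.166667·0.0117066 = 0.061356.
P(III | observation) = 0.0019511 / 0.061356 = 0.0317997.

0.032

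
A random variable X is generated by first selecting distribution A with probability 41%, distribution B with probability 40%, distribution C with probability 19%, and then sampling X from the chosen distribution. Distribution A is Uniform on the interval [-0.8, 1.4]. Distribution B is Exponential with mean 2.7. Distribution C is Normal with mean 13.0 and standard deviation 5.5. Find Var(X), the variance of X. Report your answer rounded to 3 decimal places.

Per component, A: μ=0.3, E[X²]=0.493333; B: μ=2.7, E[X²]=14.58; C: μ=13, E[X²]=199.25.
E[X] = 0.41·0.3 + 0.4·2.7 + 0.19·13 = 3.673.
E[X²] = 0.41·0.493333 + 0.4·14.58 + 0.19·199.25 = 43.8918.
Var(X) = E[X²] − (E[X])² = 43.8918 − 13.4909 = 30.4008.

30.401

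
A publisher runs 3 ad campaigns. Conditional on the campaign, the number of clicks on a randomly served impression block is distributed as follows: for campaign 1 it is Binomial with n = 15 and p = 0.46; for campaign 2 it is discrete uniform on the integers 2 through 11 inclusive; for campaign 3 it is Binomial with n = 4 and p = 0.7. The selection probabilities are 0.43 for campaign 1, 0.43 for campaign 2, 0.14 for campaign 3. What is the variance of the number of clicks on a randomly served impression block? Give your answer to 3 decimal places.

7.133

Per component, 1: μ=6.9, E[X²]=51.336; 2: μ=6.5, E[X²]=50.5; 3: μ=2.8, E[X²]=8.68.
E[X] = 0.43·6.9 + 0.43·6.5 + 0.14·2.8 = 6.154.
E[X²] = 0.43·51.336 + 0.43·50.5 + 0.14·8.68 = 45.0047.
Var(X) = E[X²] − (E[X])² = 45.0047 − 37.8717 = 7.13296.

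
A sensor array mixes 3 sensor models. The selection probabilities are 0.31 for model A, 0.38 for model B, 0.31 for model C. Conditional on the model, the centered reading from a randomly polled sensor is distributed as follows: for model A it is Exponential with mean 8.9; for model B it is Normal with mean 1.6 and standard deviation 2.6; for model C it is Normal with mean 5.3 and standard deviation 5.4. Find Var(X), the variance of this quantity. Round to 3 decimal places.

45.299

Per component, A: μ=8.9, E[X²]=158.42; B: μ=1.6, E[X²]=9.32; C: μ=5.3, E[X²]=57.25.
E[X] = 0.31·8.9 + 0.38·1.6 + 0.31·5.3 = 5.01.
E[X²] = 0.31·158.42 + 0.38·9.32 + 0.31·57.25 = 70.3993.
Var(X) = E[X²] − (E[X])² = 70.3993 − 25.1001 = 45.2992.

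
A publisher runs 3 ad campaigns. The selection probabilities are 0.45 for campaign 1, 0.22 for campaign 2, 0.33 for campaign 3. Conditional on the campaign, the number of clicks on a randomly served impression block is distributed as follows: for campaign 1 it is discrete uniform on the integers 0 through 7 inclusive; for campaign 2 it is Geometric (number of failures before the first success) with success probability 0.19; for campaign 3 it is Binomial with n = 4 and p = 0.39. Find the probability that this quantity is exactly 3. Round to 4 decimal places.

0.1262

Conditional on each campaign, P(X = 3): 1: 0.125; 2: 0.100974; 3: 0.144738.
By total probability, P(X = 3) = 0.45·0.125 + 0.22·0.100974 + 0.33·0.144738 = 0.126228.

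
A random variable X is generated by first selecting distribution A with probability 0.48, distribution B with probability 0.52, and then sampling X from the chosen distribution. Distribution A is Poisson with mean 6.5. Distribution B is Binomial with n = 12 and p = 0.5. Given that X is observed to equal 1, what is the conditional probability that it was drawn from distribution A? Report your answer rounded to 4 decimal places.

0.7548

Likelihoods P(X=1 | ·): A: 0.00977235; B: 0.00292969.
Posterior ∝ prior × likelihood. Numerator for A: 0.48·0.00977235 = 0.00469073.
Normalizing constant: 0.48·0.00977235 + 0.52·0.00292969 = 0.00621417.
P(A | observation) = 0.00469073 / 0.00621417 = 0.754844.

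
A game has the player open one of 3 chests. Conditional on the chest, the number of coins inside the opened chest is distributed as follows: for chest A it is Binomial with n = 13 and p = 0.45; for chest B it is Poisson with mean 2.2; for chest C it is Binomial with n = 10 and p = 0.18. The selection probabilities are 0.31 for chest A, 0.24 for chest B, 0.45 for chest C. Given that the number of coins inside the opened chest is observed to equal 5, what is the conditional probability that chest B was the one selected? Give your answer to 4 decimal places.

Likelihoods P(X=5 | ·): A: 0.198858; B: 0.0475866; C: 0.0176536.
Posterior ∝ prior × likelihood. Numerator for B: 0.24·0.0475866 = 0.0114208.
Normalizing constant: 0.31·0.198858 + 0.24·0.0475866 + 0.45·0.0176536 = 0.0810108.
P(B | observation) = 0.0114208 / 0.0810108 = 0.140978.

0.1410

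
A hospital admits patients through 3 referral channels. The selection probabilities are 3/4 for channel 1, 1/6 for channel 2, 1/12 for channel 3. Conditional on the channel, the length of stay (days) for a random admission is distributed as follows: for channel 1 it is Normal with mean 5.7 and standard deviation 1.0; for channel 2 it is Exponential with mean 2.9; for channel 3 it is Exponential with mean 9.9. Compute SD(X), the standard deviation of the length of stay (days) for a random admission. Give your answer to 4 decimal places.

Per component, 1: μ=5.7, E[X²]=33.49; 2: μ=2.9, E[X²]=16.82; 3: μ=9.9, E[X²]=196.02.
E[X] = 0.75·5.7 + 0.166667·2.9 + 0.0833333·9.9 = 5.58333.
E[X²] = 0.75·33.49 + 0.166667·16.82 + 0.0833333·196.02 = 44.2558.
Var(X) = E[X²] − (E[X])² = 44.2558 − 31.1736 = 13.0822.
SD(X) = √13.0822 = 3.61694.

3.6169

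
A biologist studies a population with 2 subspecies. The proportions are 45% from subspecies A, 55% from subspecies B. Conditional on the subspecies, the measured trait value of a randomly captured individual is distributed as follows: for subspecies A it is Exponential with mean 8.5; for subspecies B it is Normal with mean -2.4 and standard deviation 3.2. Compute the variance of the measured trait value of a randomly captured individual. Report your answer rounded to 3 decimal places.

67.550

Per component, A: μ=8.5, E[X²]=144.5; B: μ=-2.4, E[X²]=16.
E[X] = 0.45·8.5 + 0.55·-2.4 = 2.505.
E[X²] = 0.45·144.5 + 0.55·16 = 73.825.
Var(X) = E[X²] − (E[X])² = 73.825 − 6.27502 = 67.55.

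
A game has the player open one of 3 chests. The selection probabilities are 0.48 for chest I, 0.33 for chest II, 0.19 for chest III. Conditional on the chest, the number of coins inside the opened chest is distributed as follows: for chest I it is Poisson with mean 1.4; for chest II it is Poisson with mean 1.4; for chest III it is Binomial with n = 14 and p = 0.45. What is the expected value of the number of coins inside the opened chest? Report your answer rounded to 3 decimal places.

Component means — I: 1.4; II: 1.4; III: 6.3.
E[X] = 0.48·1.4 + 0.33·1.4 + 0.19·6.3 = 2.331.

2.331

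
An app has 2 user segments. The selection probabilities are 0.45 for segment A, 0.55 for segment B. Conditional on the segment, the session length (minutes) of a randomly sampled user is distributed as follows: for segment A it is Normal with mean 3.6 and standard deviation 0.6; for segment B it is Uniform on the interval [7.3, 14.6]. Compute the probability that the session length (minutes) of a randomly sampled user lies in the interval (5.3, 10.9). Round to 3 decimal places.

0.272

Conditional on each segment, P(5.3 < X < 10.9): A: 0.00230327; B: 0.493151.
By total probability, P(5.3 < X < 10.9) = 0.45·0.00230327 + 0.55·0.493151 = 0.272269.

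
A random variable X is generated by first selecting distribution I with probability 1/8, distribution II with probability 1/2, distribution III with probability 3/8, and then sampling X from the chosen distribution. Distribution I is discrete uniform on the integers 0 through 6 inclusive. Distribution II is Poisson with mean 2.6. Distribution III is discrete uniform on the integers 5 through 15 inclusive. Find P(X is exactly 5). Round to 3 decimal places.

0.089

Conditional on each component, P(X = 5): I: 0.142857; II: 0.0735394; III: 0.0909091.
By total probability, P(X = 5) = 0.125·0.142857 + 0.5·0.0735394 + 0.375·0.0909091 = 0.0887177.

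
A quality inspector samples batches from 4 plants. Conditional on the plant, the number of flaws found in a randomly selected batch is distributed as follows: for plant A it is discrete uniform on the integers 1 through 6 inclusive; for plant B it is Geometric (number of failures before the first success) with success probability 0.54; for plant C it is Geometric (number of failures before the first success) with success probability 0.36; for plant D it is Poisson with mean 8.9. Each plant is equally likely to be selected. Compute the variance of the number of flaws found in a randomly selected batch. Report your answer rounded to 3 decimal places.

Per component, A: μ=3.5, E[X²]=15.1667; B: μ=0.851852, E[X²]=2.30316; C: μ=1.77778, E[X²]=8.09877; D: μ=8.9, E[X²]=88.11.
E[X] = 0.25·3.5 + 0.25·0.851852 + 0.25·1.77778 + 0.25·8.9 = 3.75741.
E[X²] = 0.25·15.1667 + 0.25·2.30316 + 0.25·8.09877 + 0.25·88.11 = 28.4196.
Var(X) = E[X²] − (E[X])² = 28.4196 − 14.1181 = 14.3015.

14.302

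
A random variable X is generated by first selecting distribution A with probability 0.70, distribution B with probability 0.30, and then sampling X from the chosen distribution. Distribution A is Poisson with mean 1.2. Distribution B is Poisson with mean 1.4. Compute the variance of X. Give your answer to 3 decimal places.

Per component, A: μ=1.2, E[X²]=2.64; B: μ=1.4, E[X²]=3.36.
E[X] = 0.7·1.2 + 0.3·1.4 = 1.26.
E[X²] = 0.7·2.64 + 0.3·3.36 = 2.856.
Var(X) = E[X²] − (E[X])² = 2.856 − 1.5876 = 1.2684.

1.268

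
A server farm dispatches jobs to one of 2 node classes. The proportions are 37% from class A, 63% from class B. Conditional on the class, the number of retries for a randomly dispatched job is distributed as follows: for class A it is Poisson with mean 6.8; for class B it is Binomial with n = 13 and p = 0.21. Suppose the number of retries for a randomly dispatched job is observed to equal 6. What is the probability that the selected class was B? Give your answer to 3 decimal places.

Likelihoods P(X=6 | ·): A: 0.152939; B: 0.0282633.
Posterior ∝ prior × likelihood. Numerator for B: 0.63·0.0282633 = 0.0178059.
Normalizing constant: 0.37·0.152939 + 0.63·0.0282633 = 0.0743933.
P(B | observation) = 0.0178059 / 0.0743933 = 0.239348.

0.239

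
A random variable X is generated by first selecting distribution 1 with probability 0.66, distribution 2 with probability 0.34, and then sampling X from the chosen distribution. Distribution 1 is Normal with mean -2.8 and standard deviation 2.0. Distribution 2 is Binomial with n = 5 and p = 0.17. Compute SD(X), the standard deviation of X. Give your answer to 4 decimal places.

Per component, 1: μ=-2.8, E[X²]=11.84; 2: μ=0.85, E[X²]=1.428.
E[X] = 0.66·-2.8 + 0.34·0.85 = -1.559.
E[X²] = 0.66·11.84 + 0.34·1.428 = 8.29992.
Var(X) = E[X²] − (E[X])² = 8.29992 − 2.43048 = 5.86944.
SD(X) = √5.86944 = 2.42269.

2.4227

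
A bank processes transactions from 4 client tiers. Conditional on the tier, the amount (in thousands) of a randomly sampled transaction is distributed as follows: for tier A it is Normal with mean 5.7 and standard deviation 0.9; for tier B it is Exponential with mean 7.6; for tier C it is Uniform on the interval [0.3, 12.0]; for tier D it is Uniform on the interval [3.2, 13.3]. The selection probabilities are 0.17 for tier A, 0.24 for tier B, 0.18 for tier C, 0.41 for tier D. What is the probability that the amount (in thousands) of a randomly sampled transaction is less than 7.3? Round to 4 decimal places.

Conditional on each tier, P(X < 7.3): A: 0.96228; B: 0.617309; C: 0.598291; D: 0.405941.
By total probability, P(X < 7.3) = 0.17·0.96228 + 0.24·0.617309 + 0.18·0.598291 + 0.41·0.405941 = 0.58587.

0.5859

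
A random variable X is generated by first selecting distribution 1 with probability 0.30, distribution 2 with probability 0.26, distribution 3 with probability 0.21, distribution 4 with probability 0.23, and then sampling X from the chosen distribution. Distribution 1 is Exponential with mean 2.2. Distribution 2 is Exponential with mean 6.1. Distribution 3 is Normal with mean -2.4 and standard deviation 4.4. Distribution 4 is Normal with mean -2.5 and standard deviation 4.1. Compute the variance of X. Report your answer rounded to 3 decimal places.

Per component, 1: μ=2.2, E[X²]=9.68; 2: μ=6.1, E[X²]=74.42; 3: μ=-2.4, E[X²]=25.12; 4: μ=-2.5, E[X²]=23.06.
E[X] = 0.3·2.2 + 0.26·6.1 + 0.21·-2.4 + 0.23·-2.5 = 1.167.
E[X²] = 0.3·9.68 + 0.26·74.42 + 0.21·25.12 + 0.23·23.06 = 32.8322.
Var(X) = E[X²] − (E[X])² = 32.8322 − 1.36189 = 31.4703.

31.470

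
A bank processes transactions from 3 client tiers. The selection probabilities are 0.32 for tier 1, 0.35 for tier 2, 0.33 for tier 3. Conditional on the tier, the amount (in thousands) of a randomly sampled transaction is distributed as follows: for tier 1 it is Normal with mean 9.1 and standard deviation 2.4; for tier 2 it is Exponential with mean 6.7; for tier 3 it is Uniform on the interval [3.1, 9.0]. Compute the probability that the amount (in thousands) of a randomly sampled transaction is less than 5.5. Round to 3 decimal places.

Conditional on each tier, P(X < 5.5): 1: 0.0668072; 2: 0.559963; 3: 0.40678.
By total probability, P(X < 5.5) = 0.32·0.0668072 + 0.35·0.559963 + 0.33·0.40678 = 0.351602.

0.352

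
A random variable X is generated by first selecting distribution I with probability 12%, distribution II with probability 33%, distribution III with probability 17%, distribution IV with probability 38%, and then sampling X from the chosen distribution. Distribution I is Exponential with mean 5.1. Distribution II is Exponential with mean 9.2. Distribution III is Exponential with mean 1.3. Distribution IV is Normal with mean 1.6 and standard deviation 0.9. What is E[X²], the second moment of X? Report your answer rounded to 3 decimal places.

For each component E[X²] = Var + (mean)², giving I: 52.02; II: 169.28; III: 3.38; IV: 3.37.
Overall E[X²] = 0.12·52.02 + 0.33·169.28 + 0.17·3.38 + 0.38·3.37 = 63.96.

63.960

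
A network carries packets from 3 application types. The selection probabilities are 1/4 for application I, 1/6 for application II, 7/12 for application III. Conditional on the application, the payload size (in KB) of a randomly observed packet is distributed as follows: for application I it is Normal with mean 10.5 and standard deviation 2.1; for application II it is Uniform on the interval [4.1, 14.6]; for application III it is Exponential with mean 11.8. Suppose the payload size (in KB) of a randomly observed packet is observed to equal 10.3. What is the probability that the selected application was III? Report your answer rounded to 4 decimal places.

0.2464

Likelihoods f(10.3 | ·): I: 0.189113; II: 0.0952381; III: 0.0354022.
Posterior ∝ prior × likelihood. Numerator for III: 0.583333·0.0354022 = 0.0206513.
Normalizing constant: 0.25·0.189113 + 0.166667·0.0952381 + 0.583333·0.0354022 = 0.0838025.
P(III | observation) = 0.0206513 / 0.0838025 = 0.246428.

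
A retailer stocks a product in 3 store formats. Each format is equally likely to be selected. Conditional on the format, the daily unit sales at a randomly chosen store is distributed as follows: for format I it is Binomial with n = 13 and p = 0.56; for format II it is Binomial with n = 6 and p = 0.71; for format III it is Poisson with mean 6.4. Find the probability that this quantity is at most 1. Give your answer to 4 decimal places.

Conditional on each format, P(X ≤ 1): I: 0.00040649; II: 0.00933257; III: 0.0122955.
By total probability, P(X ≤ 1) = 0.333333·0.00040649 + 0.333333·0.00933257 + 0.333333·0.0122955 = 0.00734486.

0.0073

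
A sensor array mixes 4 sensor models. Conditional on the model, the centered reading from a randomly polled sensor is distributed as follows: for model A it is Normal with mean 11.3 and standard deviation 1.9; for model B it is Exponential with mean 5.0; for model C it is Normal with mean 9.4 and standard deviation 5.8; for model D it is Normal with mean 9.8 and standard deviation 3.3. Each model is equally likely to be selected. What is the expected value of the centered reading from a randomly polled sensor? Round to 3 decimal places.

Component means — A: 11.3; B: 5; C: 9.4; D: 9.8.
E[X] = 0.25·11.3 + 0.25·5 + 0.25·9.4 + 0.25·9.8 = 8.875.

8.875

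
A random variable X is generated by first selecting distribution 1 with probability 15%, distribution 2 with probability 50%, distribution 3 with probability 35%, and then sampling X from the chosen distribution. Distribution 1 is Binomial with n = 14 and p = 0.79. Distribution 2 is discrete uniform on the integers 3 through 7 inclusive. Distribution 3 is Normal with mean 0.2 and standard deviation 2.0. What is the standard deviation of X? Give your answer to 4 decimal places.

3.9657

Per component, 1: μ=11.06, E[X²]=124.646; 2: μ=5, E[X²]=27; 3: μ=0.2, E[X²]=4.04.
E[X] = 0.15·11.06 + 0.5·5 + 0.35·0.2 = 4.229.
E[X²] = 0.15·124.646 + 0.5·27 + 0.35·4.04 = 33.6109.
Var(X) = E[X²] − (E[X])² = 33.6109 − 17.8844 = 15.7265.
SD(X) = √15.7265 = 3.96566.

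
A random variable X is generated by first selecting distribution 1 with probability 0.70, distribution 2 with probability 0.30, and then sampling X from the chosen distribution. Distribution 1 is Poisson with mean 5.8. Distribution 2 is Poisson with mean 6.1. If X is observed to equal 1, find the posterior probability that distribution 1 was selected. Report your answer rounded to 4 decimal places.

0.7497

Likelihoods P(X=1 | ·): 1: 0.0175598; 2: 0.0136815.
Posterior ∝ prior × likelihood. Numerator for 1: 0.7·0.0175598 = 0.0122919.
Normalizing constant: 0.7·0.0175598 + 0.3·0.0136815 = 0.0163963.
P(1 | observation) = 0.0122919 / 0.0163963 = 0.749673.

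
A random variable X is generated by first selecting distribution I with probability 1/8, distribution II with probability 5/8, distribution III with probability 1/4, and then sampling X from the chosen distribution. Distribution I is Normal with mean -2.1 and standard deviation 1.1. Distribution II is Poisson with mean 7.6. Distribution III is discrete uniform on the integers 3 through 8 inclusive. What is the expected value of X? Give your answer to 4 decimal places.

5.8625

Component means — I: -2.1; II: 7.6; III: 5.5.
E[X] = 0.125·-2.1 + 0.625·7.6 + 0.25·5.5 = 5.8625.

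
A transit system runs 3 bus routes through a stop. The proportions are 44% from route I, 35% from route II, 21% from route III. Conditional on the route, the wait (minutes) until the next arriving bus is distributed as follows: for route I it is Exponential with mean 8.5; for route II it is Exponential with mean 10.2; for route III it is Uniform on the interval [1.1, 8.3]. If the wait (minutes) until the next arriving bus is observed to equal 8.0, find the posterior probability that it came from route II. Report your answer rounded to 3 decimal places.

0.241

Likelihoods f(8.0 | ·): I: 0.0459022; II: 0.0447483; III: 0.138889.
Posterior ∝ prior × likelihood. Numerator for II: 0.35·0.0447483 = 0.0156619.
Normalizing constant: 0.44·0.0459022 + 0.35·0.0447483 + 0.21·0.138889 = 0.0650255.
P(II | observation) = 0.0156619 / 0.0650255 = 0.240858.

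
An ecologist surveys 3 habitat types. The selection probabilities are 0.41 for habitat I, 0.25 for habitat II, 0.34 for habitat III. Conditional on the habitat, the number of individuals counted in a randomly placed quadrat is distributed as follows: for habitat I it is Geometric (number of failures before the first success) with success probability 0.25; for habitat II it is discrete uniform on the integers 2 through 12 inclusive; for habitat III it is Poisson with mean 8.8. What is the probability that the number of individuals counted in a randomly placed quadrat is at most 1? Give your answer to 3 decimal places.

Conditional on each habitat, P(X ≤ 1): I: 0.4375; II: 0; III: 0.00147718.
By total probability, P(X ≤ 1) = 0.41·0.4375 + 0.25·0 + 0.34·0.00147718 = 0.179877.

0.180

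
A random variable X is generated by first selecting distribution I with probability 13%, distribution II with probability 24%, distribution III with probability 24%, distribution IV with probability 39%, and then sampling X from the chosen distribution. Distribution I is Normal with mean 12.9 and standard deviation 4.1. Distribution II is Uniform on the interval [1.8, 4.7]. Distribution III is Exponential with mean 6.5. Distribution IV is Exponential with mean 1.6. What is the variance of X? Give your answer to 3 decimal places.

Per component, I: μ=12.9, E[X²]=183.22; II: μ=3.25, E[X²]=11.2633; III: μ=6.5, E[X²]=84.5; IV: μ=1.6, E[X²]=5.12.
E[X] = 0.13·12.9 + 0.24·3.25 + 0.24·6.5 + 0.39·1.6 = 4.641.
E[X²] = 0.13·183.22 + 0.24·11.2633 + 0.24·84.5 + 0.39·5.12 = 48.7986.
Var(X) = E[X²] − (E[X])² = 48.7986 − 21.5389 = 27.2597.

27.260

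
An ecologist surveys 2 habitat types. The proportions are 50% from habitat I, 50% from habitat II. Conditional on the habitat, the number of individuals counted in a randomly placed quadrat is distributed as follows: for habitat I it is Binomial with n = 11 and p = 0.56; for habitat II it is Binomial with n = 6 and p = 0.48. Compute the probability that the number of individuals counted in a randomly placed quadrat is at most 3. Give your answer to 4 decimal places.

Conditional on each habitat, P(X ≤ 3): I: 0.0531634; II: 0.692961.
By total probability, P(X ≤ 3) = 0.5·0.0531634 + 0.5·0.692961 = 0.373062.

0.3731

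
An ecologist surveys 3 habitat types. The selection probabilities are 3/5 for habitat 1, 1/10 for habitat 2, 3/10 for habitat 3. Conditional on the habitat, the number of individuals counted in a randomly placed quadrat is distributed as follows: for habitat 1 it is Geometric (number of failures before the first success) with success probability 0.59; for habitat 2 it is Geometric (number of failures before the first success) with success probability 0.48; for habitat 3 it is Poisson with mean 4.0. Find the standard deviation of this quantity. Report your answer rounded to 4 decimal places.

Per component, 1: μ=0.694915, E[X²]=1.66073; 2: μ=1.08333, E[X²]=3.43056; 3: μ=4, E[X²]=20.
E[X] = 0.6·0.694915 + 0.1·1.08333 + 0.3·4 = 1.72528.
E[X²] = 0.6·1.66073 + 0.1·3.43056 + 0.3·20 = 7.33949.
Var(X) = E[X²] − (E[X])² = 7.33949 − 2.9766 = 4.36289.
SD(X) = √4.36289 = 2.08875.

2.0888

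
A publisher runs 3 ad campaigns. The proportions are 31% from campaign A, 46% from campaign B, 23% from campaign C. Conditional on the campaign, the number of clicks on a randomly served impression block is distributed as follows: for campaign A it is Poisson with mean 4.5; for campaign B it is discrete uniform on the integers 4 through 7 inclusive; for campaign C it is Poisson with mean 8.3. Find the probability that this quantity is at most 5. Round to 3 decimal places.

Conditional on each campaign, P(X ≤ 5): A: 0.70293; B: 0.5; C: 0.165273.
By total probability, P(X ≤ 5) = 0.31·0.70293 + 0.46·0.5 + 0.23·0.165273 = 0.485921.

0.486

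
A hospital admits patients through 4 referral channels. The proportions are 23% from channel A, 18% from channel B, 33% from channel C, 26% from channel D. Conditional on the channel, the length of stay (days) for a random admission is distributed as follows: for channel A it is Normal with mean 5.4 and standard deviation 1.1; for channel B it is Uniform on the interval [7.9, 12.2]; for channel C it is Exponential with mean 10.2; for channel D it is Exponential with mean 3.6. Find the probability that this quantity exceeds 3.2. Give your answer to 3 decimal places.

Conditional on each channel, P(X > 3.2): A: 0.97725; B: 1; C: 0.73072; D: 0.411112.
By total probability, P(X > 3.2) = 0.23·0.97725 + 0.18·1 + 0.33·0.73072 + 0.26·0.411112 = 0.752794.

0.753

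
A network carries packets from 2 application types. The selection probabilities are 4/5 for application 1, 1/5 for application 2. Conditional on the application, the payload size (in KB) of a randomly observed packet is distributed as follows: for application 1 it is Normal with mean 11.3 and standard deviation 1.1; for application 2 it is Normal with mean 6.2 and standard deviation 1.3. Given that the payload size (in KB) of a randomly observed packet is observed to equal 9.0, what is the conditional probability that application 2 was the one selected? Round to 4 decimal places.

0.1562

Likelihoods f(9.0 | ·): 1: 0.0407541; 2: 0.0301723.
Posterior ∝ prior × likelihood. Numerator for 2: 0.2·0.0301723 = 0.00603447.
Normalizing constant: 0.8·0.0407541 + 0.2·0.0301723 = 0.0386377.
P(2 | observation) = 0.00603447 / 0.0386377 = 0.156181.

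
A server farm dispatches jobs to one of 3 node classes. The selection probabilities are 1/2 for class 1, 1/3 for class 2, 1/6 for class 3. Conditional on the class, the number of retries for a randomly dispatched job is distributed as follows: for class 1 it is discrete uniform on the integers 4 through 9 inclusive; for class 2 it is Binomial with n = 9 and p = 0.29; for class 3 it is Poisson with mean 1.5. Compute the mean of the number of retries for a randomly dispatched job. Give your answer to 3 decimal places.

Component means — 1: 6.5; 2: 2.61; 3: 1.5.
E[X] = 0.5·6.5 + 0.333333·2.61 + 0.166667·1.5 = 4.37.

4.370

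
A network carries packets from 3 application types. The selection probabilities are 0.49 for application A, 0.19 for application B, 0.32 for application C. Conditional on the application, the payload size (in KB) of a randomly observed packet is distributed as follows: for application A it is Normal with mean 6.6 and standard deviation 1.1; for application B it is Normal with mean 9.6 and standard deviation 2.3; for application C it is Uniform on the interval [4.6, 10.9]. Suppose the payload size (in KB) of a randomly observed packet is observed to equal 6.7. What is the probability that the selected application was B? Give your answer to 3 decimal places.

0.061

Likelihoods f(6.7 | ·): A: 0.361179; B: 0.0783363; C: 0.15873.
Posterior ∝ prior × likelihood. Numerator for B: 0.19·0.0783363 = 0.0148839.
Normalizing constant: 0.49·0.361179 + 0.19·0.0783363 + 0.32·0.15873 = 0.242655.
P(B | observation) = 0.0148839 / 0.242655 = 0.0613376.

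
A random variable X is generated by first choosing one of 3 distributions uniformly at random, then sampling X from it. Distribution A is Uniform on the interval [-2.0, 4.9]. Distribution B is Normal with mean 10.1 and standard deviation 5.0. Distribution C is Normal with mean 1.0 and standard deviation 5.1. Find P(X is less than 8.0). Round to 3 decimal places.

0.751

Conditional on each component, P(X < 8.0): A: 1; B: 0.337243; C: 0.915054.
By total probability, P(X < 8.0) = 0.333333·1 + 0.333333·0.337243 + 0.333333·0.915054 = 0.750765.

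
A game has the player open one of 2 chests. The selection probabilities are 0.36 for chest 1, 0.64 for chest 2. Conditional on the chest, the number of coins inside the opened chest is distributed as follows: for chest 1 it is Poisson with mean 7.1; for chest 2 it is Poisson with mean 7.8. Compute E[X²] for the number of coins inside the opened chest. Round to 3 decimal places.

64.633

For each component E[X²] = Var + (mean)², giving 1: 57.51; 2: 68.64.
Overall E[X²] = 0.36·57.51 + 0.64·68.64 = 64.6332.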